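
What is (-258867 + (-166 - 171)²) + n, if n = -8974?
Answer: -154272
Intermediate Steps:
(-258867 + (-166 - 171)²) + n = (-258867 + (-166 - 171)²) - 8974 = (-258867 + (-337)²) - 8974 = (-258867 + 113569) - 8974 = -145298 - 8974 = -154272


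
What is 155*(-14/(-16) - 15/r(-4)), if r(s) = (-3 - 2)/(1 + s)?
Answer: -10075/8 ≈ -1259.4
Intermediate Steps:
r(s) = -5/(1 + s)
155*(-14/(-16) - 15/r(-4)) = 155*(-14/(-16) - 15/((-5/(1 - 4)))) = 155*(-14*(-1/16) - 15/((-5/(-3)))) = 155*(7/8 - 15/((-5*(-⅓)))) = 155*(7/8 - 15/5/3) = 155*(7/8 - 15*⅗) = 155*(7/8 - 9) = 155*(-65/8) = -10075/8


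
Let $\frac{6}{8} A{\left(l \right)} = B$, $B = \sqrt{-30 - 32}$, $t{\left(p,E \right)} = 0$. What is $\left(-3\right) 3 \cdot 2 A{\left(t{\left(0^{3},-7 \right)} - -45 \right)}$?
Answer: $- 24 i \sqrt{62} \approx - 188.98 i$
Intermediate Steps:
$B = i \sqrt{62}$ ($B = \sqrt{-62} = i \sqrt{62} \approx 7.874 i$)
$A{\left(l \right)} = \frac{4 i \sqrt{62}}{3}$
$\left(-3\right) 3 \cdot 2 A{\left(t{\left(0^{3},-7 \right)} - -45 \right)} = \left(-3\right) 3 \cdot 2 \frac{4 i \sqrt{62}}{3} = \left(-9\right) 2 \frac{4 i \sqrt{62}}{3} = - 18 \frac{4 i \sqrt{62}}{3} = - 24 i \sqrt{62}$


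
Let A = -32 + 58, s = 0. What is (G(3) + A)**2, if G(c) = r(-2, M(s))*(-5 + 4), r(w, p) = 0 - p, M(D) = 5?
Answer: 961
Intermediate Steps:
A = 26
r(w, p) = -p
G(c) = 5 (G(c) = (-1*5)*(-5 + 4) = -5*(-1) = 5)
(G(3) + A)**2 = (5 + 26)**2 = 31**2 = 961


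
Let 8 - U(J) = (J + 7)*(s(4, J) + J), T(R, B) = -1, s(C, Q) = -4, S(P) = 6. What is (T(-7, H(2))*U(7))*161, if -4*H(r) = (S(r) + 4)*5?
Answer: 5474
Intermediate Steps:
H(r) = -25/2 (H(r) = -(6 + 4)*5/4 = -5*5/2 = -1/4*50 = -25/2)
U(J) = 8 - (-4 + J)*(7 + J) (U(J) = 8 - (J + 7)*(-4 + J) = 8 - (7 + J)*(-4 + J) = 8 - (-4 + J)*(7 + J))
(T(-7, H(2))*U(7))*161 = -(36 - 1*7**2 - 3*7)*161 = -(36 - 1*49 - 21)*161 = -(36 - 49 - 21)*161 = -1*(-34)*161 = 34*161 = 5474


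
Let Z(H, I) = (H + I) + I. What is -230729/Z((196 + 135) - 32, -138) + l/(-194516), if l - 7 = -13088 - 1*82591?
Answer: -11219570427/1118467 ≈ -10031.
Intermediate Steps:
l = -95672 (l = 7 + (-13088 - 1*82591) = 7 + (-13088 - 82591) = 7 - 95679 = -95672)
Z(H, I) = H + 2*I
-230729/Z((196 + 135) - 32, -138) + l/(-194516) = -230729/(((196 + 135) - 32) + 2*(-138)) - 95672/(-194516) = -230729/((331 - 32) - 276) - 95672*(-1/194516) = -230729/(299 - 276) + 23918/48629 = -230729/23 + 23918/48629 = -11219570427/1118467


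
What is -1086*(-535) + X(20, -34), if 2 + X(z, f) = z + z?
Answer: 581048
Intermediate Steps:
X(z, f) = -2 + 2*z (X(z, f) = -2 + (z + z) = -2 + 2*z)
-1086*(-535) + X(20, -34) = -1086*(-535) + (-2 + 2*20) = 581010 + (-2 + 40) = 581010 + 38 = 581048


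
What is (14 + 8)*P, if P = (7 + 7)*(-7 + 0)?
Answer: -2156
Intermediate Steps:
P = -98 (P = 14*(-7) = -98)
(14 + 8)*P = (14 + 8)*(-98) = 22*(-98) = -2156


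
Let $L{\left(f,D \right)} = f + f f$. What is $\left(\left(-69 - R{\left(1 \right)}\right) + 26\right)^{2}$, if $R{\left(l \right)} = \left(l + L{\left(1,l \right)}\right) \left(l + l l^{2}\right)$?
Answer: $2401$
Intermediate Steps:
$L{\left(f,D \right)} = f + f^{2}$
$R{\left(l \right)} = \left(2 + l\right) \left(l + l^{3}\right)$ ($R{\left(l \right)} = \left(l + 1 \left(1 + 1\right)\right) \left(l + l l^{2}\right) = \left(l + 1 \cdot 2\right) \left(l + l^{3}\right) = \left(l + 2\right) \left(l + l^{3}\right) = \left(2 + l\right) \left(l + l^{3}\right)$)
$\left(\left(-69 - R{\left(1 \right)}\right) + 26\right)^{2} = \left(\left(-69 - 1 \left(2 + 1 + 1^{3} + 2 \cdot 1^{2}\right)\right) + 26\right)^{2} = \left(\left(-69 - 1 \left(2 + 1 + 1 + 2 \cdot 1\right)\right) + 26\right)^{2} = \left(\left(-69 - 1 \left(2 + 1 + 1 + 2\right)\right) + 26\right)^{2} = \left(\left(-69 - 1 \cdot 6\right) + 26\right)^{2} = \left(\left(-69 - 6\right) + 26\right)^{2} = \left(-75 + 26\right)^{2} = \left(-49\right)^{2} = 2401$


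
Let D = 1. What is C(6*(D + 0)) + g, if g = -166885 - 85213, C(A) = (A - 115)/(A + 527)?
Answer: -134368343/533 ≈ -2.5210e+5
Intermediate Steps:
C(A) = (-115 + A)/(527 + A)
g = -252098
C(6*(D + 0)) + g = (-115 + 6*(1 + 0))/(527 + 6*(1 + 0)) - 252098 = (-115 + 6*1)/(527 + 6*1) - 252098 = (-115 + 6)/(527 + 6) - 252098 = -109/533 - 252098 = -134368343/533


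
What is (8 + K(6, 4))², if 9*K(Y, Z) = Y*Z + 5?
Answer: 10201/81 ≈ 125.94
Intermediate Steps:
K(Y, Z) = 5/9 + Y*Z/9 (K(Y, Z) = (Y*Z + 5)/9 = (5 + Y*Z)/9 = 5/9 + Y*Z/9)
(8 + K(6, 4))² = (8 + (5/9 + (⅑)*6*4))² = (8 + (5/9 + 8/3))² = (8 + 29/9)² = (101/9)² = 10201/81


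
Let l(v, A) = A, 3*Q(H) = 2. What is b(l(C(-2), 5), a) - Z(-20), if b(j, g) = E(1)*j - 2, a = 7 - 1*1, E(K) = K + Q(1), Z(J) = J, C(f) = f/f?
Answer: 79/3 ≈ 26.333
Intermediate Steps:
C(f) = 1
Q(H) = ⅔ (Q(H) = (⅓)*2 = ⅔)
E(K) = ⅔ + K (E(K) = K + ⅔ = ⅔ + K)
a = 6 (a = 7 - 1 = 6)
b(j, g) = -2 + 5*j/3 (b(j, g) = (⅔ + 1)*j - 2 = 5*j/3 - 2 = -2 + 5*j/3)
b(l(C(-2), 5), a) - Z(-20) = (-2 + (5/3)*5) - 1*(-20) = (-2 + 25/3) + 20 = 19/3 + 20 = 79/3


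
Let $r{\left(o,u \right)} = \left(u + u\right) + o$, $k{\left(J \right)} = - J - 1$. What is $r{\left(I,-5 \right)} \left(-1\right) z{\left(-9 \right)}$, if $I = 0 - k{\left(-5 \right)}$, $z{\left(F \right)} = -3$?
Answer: $-42$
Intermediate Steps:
$k{\left(J \right)} = -1 - J$
$I = -4$ ($I = 0 - \left(-1 - -5\right) = 0 - \left(-1 + 5\right) = 0 - 4 = -4$)
$r{\left(o,u \right)} = o + 2 u$ ($r{\left(o,u \right)} = 2 u + o = o + 2 u$)
$r{\left(I,-5 \right)} \left(-1\right) z{\left(-9 \right)} = \left(-4 + 2 \left(-5\right)\right) \left(-1\right) \left(-3\right) = \left(-4 - 10\right) \left(-1\right) \left(-3\right) = \left(-14\right) \left(-1\right) \left(-3\right) = 14 \left(-3\right) = -42$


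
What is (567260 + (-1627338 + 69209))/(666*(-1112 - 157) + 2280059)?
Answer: -990869/1434905 ≈ -0.69055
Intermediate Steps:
(567260 + (-1627338 + 69209))/(666*(-1112 - 157) + 2280059) = (567260 - 1558129)/(666*(-1269) + 2280059) = -990869/(-845154 + 2280059) = -990869/1434905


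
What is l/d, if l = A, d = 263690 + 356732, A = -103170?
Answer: -51585/310211 ≈ -0.16629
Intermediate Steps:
d = 620422
l = -103170
l/d = -103170/620422 = -103170*1/620422 = -51585/310211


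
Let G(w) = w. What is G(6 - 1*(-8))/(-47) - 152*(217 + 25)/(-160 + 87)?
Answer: 1727826/3431 ≈ 503.59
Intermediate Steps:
G(6 - 1*(-8))/(-47) - 152*(217 + 25)/(-160 + 87) = (6 - 1*(-8))/(-47) - 152*(217 + 25)/(-160 + 87) = (6 + 8)*(-1/47) - 152/((-73/242)) = 14*(-1/47) - 152/((-73*1/242)) = -14/47 - 152/(-73/242) = -14/47 - 152*(-242/73) = -14/47 + 36784/73 = 1727826/3431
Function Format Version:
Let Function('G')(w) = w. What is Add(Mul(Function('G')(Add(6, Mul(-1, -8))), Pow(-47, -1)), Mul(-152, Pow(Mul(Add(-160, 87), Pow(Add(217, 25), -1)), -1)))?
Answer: Rational(1727826, 3431) ≈ 503.59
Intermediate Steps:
Add(Mul(Function('G')(Add(6, Mul(-1, -8))), Pow(-47, -1)), Mul(-152, Pow(Mul(Add(-160, 87), Pow(Add(217, 25), -1)), -1))) = Add(Mul(Add(6, Mul(-1, -8)), Pow(-47, -1)), Mul(-152, Pow(Mul(Add(-160, 87), Pow(Add(217, 25), -1)), -1))) = Add(Mul(Add(6, 8), Rational(-1, 47)), Mul(-152, Pow(Mul(-73, Pow(242, -1)), -1))) = Add(Mul(14, Rational(-1, 47)), Mul(-152, Pow(Mul(-73, Rational(1, 242)), -1))) = Add(Rational(-14, 47), Mul(-152, Pow(Rational(-73, 242), -1))) = Add(Rational(-14, 47), Mul(-152, Rational(-242, 73))) = Add(Rational(-14, 47), Rational(36784, 73)) = Rational(1727826, 3431)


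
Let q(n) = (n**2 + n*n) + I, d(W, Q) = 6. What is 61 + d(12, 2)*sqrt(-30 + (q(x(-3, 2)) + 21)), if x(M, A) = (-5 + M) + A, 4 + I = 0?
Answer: 61 + 6*sqrt(59) ≈ 107.09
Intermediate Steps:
I = -4 (I = -4 + 0 = -4)
x(M, A) = -5 + A + M
q(n) = -4 + 2*n**2 (q(n) = (n**2 + n*n) - 4 = (n**2 + n**2) - 4 = 2*n**2 - 4 = -4 + 2*n**2)
61 + d(12, 2)*sqrt(-30 + (q(x(-3, 2)) + 21)) = 61 + 6*sqrt(-30 + ((-4 + 2*(-5 + 2 - 3)**2) + 21)) = 61 + 6*sqrt(-30 + ((-4 + 2*(-6)**2) + 21)) = 61 + 6*sqrt(-30 + ((-4 + 2*36) + 21)) = 61 + 6*sqrt(-30 + ((-4 + 72) + 21)) = 61 + 6*sqrt(-30 + (68 + 21)) = 61 + 6*sqrt(-30 + 89) = 61 + 6*sqrt(59)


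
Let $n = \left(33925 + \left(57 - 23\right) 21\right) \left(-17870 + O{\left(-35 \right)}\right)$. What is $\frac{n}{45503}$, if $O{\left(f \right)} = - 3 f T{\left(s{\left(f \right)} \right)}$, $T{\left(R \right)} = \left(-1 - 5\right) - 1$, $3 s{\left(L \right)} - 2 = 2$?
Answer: $- \frac{644458595}{45503} \approx -14163.0$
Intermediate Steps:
$s{\left(L \right)} = \frac{4}{3}$ ($s{\left(L \right)} = \frac{2}{3} + \frac{1}{3} \cdot 2 = \frac{2}{3} + \frac{2}{3} = \frac{4}{3}$)
$T{\left(R \right)} = -7$ ($T{\left(R \right)} = -6 - 1 = -7$)
$O{\left(f \right)} = 21 f$ ($O{\left(f \right)} = - 3 f \left(-7\right) = 21 f$)
$n = -644458595$ ($n = \left(33925 + \left(57 - 23\right) 21\right) \left(-17870 + 21 \left(-35\right)\right) = \left(33925 + 34 \cdot 21\right) \left(-17870 - 735\right) = \left(33925 + 714\right) \left(-18605\right) = 34639 \left(-18605\right) = -644458595$)
$\frac{n}{45503} = - \frac{644458595}{45503}$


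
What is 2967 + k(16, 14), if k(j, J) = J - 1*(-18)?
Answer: 2999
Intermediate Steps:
k(j, J) = 18 + J (k(j, J) = J + 18 = 18 + J)
2967 + k(16, 14) = 2967 + (18 + 14) = 2967 + 32 = 2999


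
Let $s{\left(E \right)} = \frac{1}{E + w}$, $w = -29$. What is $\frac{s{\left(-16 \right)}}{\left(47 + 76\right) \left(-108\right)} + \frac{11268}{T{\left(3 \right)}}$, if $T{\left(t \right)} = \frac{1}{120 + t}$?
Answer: $\frac{828501559921}{597780} \approx 1.386 \cdot 10^{6}$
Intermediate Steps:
$s{\left(E \right)} = \frac{1}{-29 + E}$ ($s{\left(E \right)} = \frac{1}{E - 29} = \frac{1}{-29 + E}$)
$\frac{s{\left(-16 \right)}}{\left(47 + 76\right) \left(-108\right)} + \frac{11268}{T{\left(3 \right)}} = \frac{1}{\left(-29 - 16\right) \left(47 + 76\right) \left(-108\right)} + \frac{11268}{\frac{1}{120 + 3}} = \frac{1}{\left(-45\right) 123 \left(-108\right)} + \frac{11268}{\frac{1}{123}} = - \frac{1}{45 \left(-13284\right)} + 11268 \frac{1}{\frac{1}{123}} = \left(- \frac{1}{45}\right) \left(- \frac{1}{13284}\right) + 11268 \cdot 123 = \frac{1}{597780} + 1385964 = \frac{828501559921}{597780}$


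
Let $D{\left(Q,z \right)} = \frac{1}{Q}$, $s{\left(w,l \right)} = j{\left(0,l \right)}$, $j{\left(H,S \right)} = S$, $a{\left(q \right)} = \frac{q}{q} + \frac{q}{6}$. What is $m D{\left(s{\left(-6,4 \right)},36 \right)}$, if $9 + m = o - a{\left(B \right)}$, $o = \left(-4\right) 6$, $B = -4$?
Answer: $- \frac{25}{3} \approx -8.3333$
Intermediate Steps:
$a{\left(q \right)} = 1 + \frac{q}{6}$ ($a{\left(q \right)} = 1 + q \frac{1}{6} = 1 + \frac{q}{6}$)
$o = -24$
$s{\left(w,l \right)} = l$
$m = - \frac{100}{3}$ ($m = -9 - \left(25 - \frac{2}{3}\right) = -9 - \frac{73}{3} = - \frac{100}{3} \approx -33.333$)
$m D{\left(s{\left(-6,4 \right)},36 \right)} = - \frac{100}{3 \cdot 4} = \left(- \frac{100}{3}\right) \frac{1}{4} = - \frac{25}{3}$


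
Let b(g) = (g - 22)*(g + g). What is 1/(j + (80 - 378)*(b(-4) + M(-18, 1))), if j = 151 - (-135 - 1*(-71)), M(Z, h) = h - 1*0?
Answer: -1/62067 ≈ -1.6112e-5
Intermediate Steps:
b(g) = 2*g*(-22 + g) (b(g) = (-22 + g)*(2*g) = 2*g*(-22 + g))
M(Z, h) = h (M(Z, h) = h + 0 = h)
j = 215 (j = 151 - (-135 + 71) = 151 - 1*(-64) = 151 + 64 = 215)
1/(j + (80 - 378)*(b(-4) + M(-18, 1))) = 1/(215 + (80 - 378)*(2*(-4)*(-22 - 4) + 1)) = 1/(215 - 298*(2*(-4)*(-26) + 1)) = 1/(215 - 298*(208 + 1)) = 1/(215 - 298*209) = 1/(215 - 62282) = 1/(-62067) = -1/62067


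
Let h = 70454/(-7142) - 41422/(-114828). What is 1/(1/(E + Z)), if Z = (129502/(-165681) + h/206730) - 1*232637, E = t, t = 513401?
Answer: 219069324697707809519987/780263618607122580 ≈ 2.8076e+5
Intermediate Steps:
h = -1948563997/205025394 (h = 70454*(-1/7142) - 41422*(-1/114828) = -35227/3571 + 20711/57414 = -1948563997/205025394 ≈ -9.5040)
E = 513401
Z = -181518797358807530174593/780263618607122580 (Z = (129502/(-165681) - 1948563997/205025394/206730) - 1*232637 = (129502*(-1/165681) - 1948563997/205025394*1/206730) - 232637 = (-129502/165681 - 1948563997/42384899701620) - 232637 = -609916902354531133/780263618607122580 - 232637 = -181518797358807530174593/780263618607122580 ≈ -2.3264e+5)
1/(1/(E + Z)) = 1/(1/(513401 - 181518797358807530174593/780263618607122580)) = 1/(1/(219069324697707809519987/780263618607122580)) = 1/(780263618607122580/219069324697707809519987) = 219069324697707809519987/780263618607122580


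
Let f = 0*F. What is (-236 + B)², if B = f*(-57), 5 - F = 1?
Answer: 55696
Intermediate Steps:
F = 4 (F = 5 - 1*1 = 5 - 1 = 4)
f = 0 (f = 0*4 = 0)
B = 0 (B = 0*(-57) = 0)
(-236 + B)² = (-236 + 0)² = (-236)² = 55696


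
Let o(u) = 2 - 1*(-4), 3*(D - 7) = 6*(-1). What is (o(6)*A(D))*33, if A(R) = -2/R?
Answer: -396/5 ≈ -79.200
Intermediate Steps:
D = 5 (D = 7 + (6*(-1))/3 = 7 + (⅓)*(-6) = 7 - 2 = 5)
o(u) = 6 (o(u) = 2 + 4 = 6)
(o(6)*A(D))*33 = (6*(-2/5))*33 = (6*(-2*⅕))*33 = (6*(-⅖))*33 = -12/5*33 = -396/5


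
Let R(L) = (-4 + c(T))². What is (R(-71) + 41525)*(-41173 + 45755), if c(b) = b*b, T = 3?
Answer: 190382100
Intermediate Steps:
c(b) = b²
R(L) = 25 (R(L) = (-4 + 3²)² = (-4 + 9)² = 5² = 25)
(R(-71) + 41525)*(-41173 + 45755) = (25 + 41525)*(-41173 + 45755) = 41550*4582 = 190382100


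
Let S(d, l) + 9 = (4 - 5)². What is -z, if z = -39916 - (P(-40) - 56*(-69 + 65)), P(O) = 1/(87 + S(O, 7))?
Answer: 3171061/79 ≈ 40140.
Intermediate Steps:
S(d, l) = -8 (S(d, l) = -9 + (4 - 5)² = -9 + (-1)² = -9 + 1 = -8)
P(O) = 1/79 (P(O) = 1/(87 - 8) = 1/79)
z = -3171061/79 (z = -39916 - (1/79 - 56*(-69 + 65)) = -39916 - (1/79 - 56*(-4)) = -39916 - (1/79 - 1*(-224)) = -39916 - (1/79 + 224) = -39916 - 1*17697/79 = -39916 - 17697/79 = -3171061/79 ≈ -40140.)
-z = -1*(-3171061/79) = 3171061/79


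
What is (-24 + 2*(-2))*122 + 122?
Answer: -3294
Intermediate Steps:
(-24 + 2*(-2))*122 + 122 = (-24 - 4)*122 + 122 = -28*122 + 122 = -3416 + 122 = -3294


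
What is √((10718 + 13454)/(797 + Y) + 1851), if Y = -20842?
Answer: √743251020535/20045 ≈ 43.009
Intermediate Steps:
√((10718 + 13454)/(797 + Y) + 1851) = √((10718 + 13454)/(797 - 20842) + 1851) = √(24172/(-20045) + 1851) = √(24172*(-1/20045) + 1851) = √(-24172/20045 + 1851) = √(37079123/20045) = √743251020535/20045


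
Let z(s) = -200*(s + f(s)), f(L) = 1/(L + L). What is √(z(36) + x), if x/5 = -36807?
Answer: 2*I*√430285/3 ≈ 437.31*I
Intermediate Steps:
f(L) = 1/(2*L)
x = -184035 (x = 5*(-36807) = -184035)
z(s) = -200*s - 100/s (z(s) = -200*(s + 1/(2*s)) = -200*s - 100/s)
√(z(36) + x) = √((-200*36 - 100/36) - 184035) = √((-7200 - 100*1/36) - 184035) = √((-7200 - 25/9) - 184035) = √(-64825/9 - 184035) = √(-1721140/9) = 2*I*√430285/3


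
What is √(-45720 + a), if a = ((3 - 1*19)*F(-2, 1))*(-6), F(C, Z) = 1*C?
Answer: 2*I*√11478 ≈ 214.27*I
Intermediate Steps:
F(C, Z) = C
a = -192 (a = ((3 - 1*19)*(-2))*(-6) = ((3 - 19)*(-2))*(-6) = -16*(-2)*(-6) = 32*(-6) = -192)
√(-45720 + a) = √(-45720 - 192) = √(-45912) = 2*I*√11478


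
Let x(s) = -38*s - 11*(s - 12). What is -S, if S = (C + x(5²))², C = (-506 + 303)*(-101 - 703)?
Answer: -26282570161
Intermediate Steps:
C = 163212 (C = -203*(-804) = 163212)
x(s) = 132 - 49*s (x(s) = -38*s - 11*(-12 + s) = -38*s + (132 - 11*s) = 132 - 49*s)
S = 26282570161 (S = (163212 + (132 - 49*5²))² = (163212 + (132 - 49*25))² = (163212 + (132 - 1225))² = (163212 - 1093)² = 162119² = 26282570161)
-S = -1*26282570161 = -26282570161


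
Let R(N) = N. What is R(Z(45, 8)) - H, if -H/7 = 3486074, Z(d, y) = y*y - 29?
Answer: 24402553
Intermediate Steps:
Z(d, y) = -29 + y² (Z(d, y) = y² - 29 = -29 + y²)
H = -24402518 (H = -7*3486074 = -24402518)
R(Z(45, 8)) - H = (-29 + 8²) - 1*(-24402518) = (-29 + 64) + 24402518 = 35 + 24402518 = 24402553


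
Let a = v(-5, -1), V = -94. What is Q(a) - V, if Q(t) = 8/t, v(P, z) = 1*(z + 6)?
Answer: 478/5 ≈ 95.600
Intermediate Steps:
v(P, z) = 6 + z (v(P, z) = 1*(6 + z) = 6 + z)
a = 5 (a = 6 - 1 = 5)
Q(a) - V = 8/5 - 1*(-94) = 8*(⅕) + 94 = 8/5 + 94 = 478/5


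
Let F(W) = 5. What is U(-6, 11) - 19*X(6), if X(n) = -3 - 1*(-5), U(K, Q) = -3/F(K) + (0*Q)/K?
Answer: -193/5 ≈ -38.600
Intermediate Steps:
U(K, Q) = -⅗ (U(K, Q) = -3/5 + (0*Q)/K = -3*⅕ + 0/K = -⅗ + 0 = -⅗)
X(n) = 2 (X(n) = -3 + 5 = 2)
U(-6, 11) - 19*X(6) = -⅗ - 19*2 = -⅗ - 38 = -193/5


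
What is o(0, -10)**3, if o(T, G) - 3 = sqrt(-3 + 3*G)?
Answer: (3 + I*sqrt(33))**3 ≈ -270.0 - 34.467*I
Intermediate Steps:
o(T, G) = 3 + sqrt(-3 + 3*G)
o(0, -10)**3 = (3 + sqrt(-3 + 3*(-10)))**3 = (3 + sqrt(-3 - 30))**3 = (3 + sqrt(-33))**3 = (3 + I*sqrt(33))**3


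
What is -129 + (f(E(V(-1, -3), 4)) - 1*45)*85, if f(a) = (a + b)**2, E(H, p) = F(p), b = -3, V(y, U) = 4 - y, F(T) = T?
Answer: -3869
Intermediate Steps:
E(H, p) = p
f(a) = (-3 + a)**2 (f(a) = (a - 3)**2 = (-3 + a)**2)
-129 + (f(E(V(-1, -3), 4)) - 1*45)*85 = -129 + ((-3 + 4)**2 - 1*45)*85 = -129 + (1**2 - 45)*85 = -129 + (1 - 45)*85 = -129 - 44*85 = -129 - 3740 = -3869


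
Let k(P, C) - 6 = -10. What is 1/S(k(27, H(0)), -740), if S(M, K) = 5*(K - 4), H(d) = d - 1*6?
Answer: -1/3720 ≈ -0.00026882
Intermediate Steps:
H(d) = -6 + d (H(d) = d - 6 = -6 + d)
k(P, C) = -4 (k(P, C) = 6 - 10 = -4)
S(M, K) = -20 + 5*K (S(M, K) = 5*(-4 + K) = -20 + 5*K)
1/S(k(27, H(0)), -740) = 1/(-20 + 5*(-740)) = 1/(-20 - 3700) = 1/(-3720) = -1/3720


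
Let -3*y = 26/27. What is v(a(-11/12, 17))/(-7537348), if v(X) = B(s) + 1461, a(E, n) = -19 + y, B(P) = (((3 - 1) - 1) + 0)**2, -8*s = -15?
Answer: -731/3768674 ≈ -0.00019397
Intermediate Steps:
s = 15/8 (s = -1/8*(-15) = 15/8 ≈ 1.8750)
B(P) = 1 (B(P) = ((2 - 1) + 0)**2 = (1 + 0)**2 = 1**2 = 1)
y = -26/81 (y = -26/(3*27) = -1/3*26/27 = -26/81 ≈ -0.32099)
a(E, n) = -1565/81 (a(E, n) = -19 - 26/81 = -1565/81)
v(X) = 1462 (v(X) = 1 + 1461 = 1462)
v(a(-11/12, 17))/(-7537348) = 1462/(-7537348) = 1462*(-1/7537348) = -731/3768674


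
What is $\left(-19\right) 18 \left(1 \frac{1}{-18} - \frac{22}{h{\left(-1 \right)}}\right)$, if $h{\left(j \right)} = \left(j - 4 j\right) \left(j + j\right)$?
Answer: $-1235$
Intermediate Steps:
$h{\left(j \right)} = - 6 j^{2}$ ($h{\left(j \right)} = - 3 j 2 j = - 6 j^{2}$)
$\left(-19\right) 18 \left(1 \frac{1}{-18} - \frac{22}{h{\left(-1 \right)}}\right) = \left(-19\right) 18 \left(1 \frac{1}{-18} - \frac{22}{\left(-6\right) \left(-1\right)^{2}}\right) = - 342 \left(1 \left(- \frac{1}{18}\right) - \frac{22}{\left(-6\right) 1}\right) = - 342 \left(- \frac{1}{18} - \frac{22}{-6}\right) = - 342 \left(- \frac{1}{18} - - \frac{11}{3}\right) = - 342 \left(- \frac{1}{18} + \frac{11}{3}\right) = \left(-342\right) \frac{65}{18} = -1235$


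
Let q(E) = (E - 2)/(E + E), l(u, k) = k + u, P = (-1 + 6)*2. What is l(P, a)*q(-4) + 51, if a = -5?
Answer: 219/4 ≈ 54.750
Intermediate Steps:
P = 10 (P = 5*2 = 10)
q(E) = (-2 + E)/(2*E) (q(E) = (-2 + E)/((2*E)) = (-2 + E)*(1/(2*E)) = (-2 + E)/(2*E))
l(P, a)*q(-4) + 51 = (-5 + 10)*((1/2)*(-2 - 4)/(-4)) + 51 = 5*((1/2)*(-1/4)*(-6)) + 51 = 5*(3/4) + 51 = 15/4 + 51 = 219/4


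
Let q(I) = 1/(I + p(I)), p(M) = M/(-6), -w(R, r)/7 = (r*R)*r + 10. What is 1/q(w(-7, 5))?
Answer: 1925/2 ≈ 962.50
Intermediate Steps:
w(R, r) = -70 - 7*R*r² (w(R, r) = -7*((r*R)*r + 10) = -7*((R*r)*r + 10) = -7*(R*r² + 10) = -7*(10 + R*r²) = -70 - 7*R*r²)
p(M) = -M/6 (p(M) = M*(-⅙) = -M/6)
q(I) = 6/(5*I) (q(I) = 1/(I - I/6) = 1/(5*I/6) = 6/(5*I))
1/q(w(-7, 5)) = 1/(6/(5*(-70 - 7*(-7)*5²))) = 1/(6/(5*(-70 - 7*(-7)*25))) = 1/(6/(5*(-70 + 1225))) = 1/((6/5)/1155) = 1/((6/5)*(1/1155)) = 1/(2/1925) = 1925/2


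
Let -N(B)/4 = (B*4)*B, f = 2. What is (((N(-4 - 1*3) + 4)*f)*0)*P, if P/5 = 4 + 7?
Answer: 0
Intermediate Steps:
N(B) = -16*B**2 (N(B) = -4*B*4*B = -4*4*B*B = -16*B**2)
P = 55 (P = 5*(4 + 7) = 5*11 = 55)
(((N(-4 - 1*3) + 4)*f)*0)*P = (((-16*(-4 - 1*3)**2 + 4)*2)*0)*55 = (((-16*(-4 - 3)**2 + 4)*2)*0)*55 = (((-16*(-7)**2 + 4)*2)*0)*55 = (((-16*49 + 4)*2)*0)*55 = (((-784 + 4)*2)*0)*55 = (-780*2*0)*55 = -1560*0*55 = 0*55 = 0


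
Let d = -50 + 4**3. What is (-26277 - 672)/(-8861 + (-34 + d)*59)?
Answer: 8983/3347 ≈ 2.6839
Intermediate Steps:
d = 14 (d = -50 + 64 = 14)
(-26277 - 672)/(-8861 + (-34 + d)*59) = (-26277 - 672)/(-8861 + (-34 + 14)*59) = -26949/(-8861 - 20*59) = -26949/(-8861 - 1180) = -26949/(-10041) = -26949*(-1/10041) = 8983/3347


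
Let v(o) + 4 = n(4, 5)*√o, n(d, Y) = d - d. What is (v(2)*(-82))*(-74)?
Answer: -24272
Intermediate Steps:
n(d, Y) = 0
v(o) = -4 (v(o) = -4 + 0*√o = -4 + 0 = -4)
(v(2)*(-82))*(-74) = -4*(-82)*(-74) = 328*(-74) = -24272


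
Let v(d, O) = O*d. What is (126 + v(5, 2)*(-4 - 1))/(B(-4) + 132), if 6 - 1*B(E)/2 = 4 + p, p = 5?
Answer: 38/63 ≈ 0.60317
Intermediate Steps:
B(E) = -6 (B(E) = 12 - 2*(4 + 5) = 12 - 2*9 = 12 - 18 = -6)
(126 + v(5, 2)*(-4 - 1))/(B(-4) + 132) = (126 + (2*5)*(-4 - 1))/(-6 + 132) = (126 + 10*(-5))/126 = (126 - 50)*(1/126) = 76*(1/126) = 38/63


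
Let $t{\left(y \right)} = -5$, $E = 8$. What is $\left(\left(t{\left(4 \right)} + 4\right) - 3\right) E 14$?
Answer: $-448$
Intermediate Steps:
$\left(\left(t{\left(4 \right)} + 4\right) - 3\right) E 14 = \left(\left(-5 + 4\right) - 3\right) 8 \cdot 14 = \left(-1 - 3\right) 8 \cdot 14 = \left(-4\right) 8 \cdot 14 = \left(-32\right) 14 = -448$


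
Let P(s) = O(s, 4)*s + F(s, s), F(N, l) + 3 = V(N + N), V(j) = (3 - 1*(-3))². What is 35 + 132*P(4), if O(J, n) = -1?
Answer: 3863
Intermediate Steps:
V(j) = 36 (V(j) = (3 + 3)² = 6² = 36)
F(N, l) = 33 (F(N, l) = -3 + 36 = 33)
P(s) = 33 - s (P(s) = -s + 33 = 33 - s)
35 + 132*P(4) = 35 + 132*(33 - 1*4) = 35 + 132*(33 - 4) = 35 + 132*29 = 35 + 3828 = 3863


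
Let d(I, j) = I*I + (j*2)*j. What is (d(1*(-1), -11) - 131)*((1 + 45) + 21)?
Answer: 7504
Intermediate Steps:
d(I, j) = I**2 + 2*j**2 (d(I, j) = I**2 + (2*j)*j = I**2 + 2*j**2)
(d(1*(-1), -11) - 131)*((1 + 45) + 21) = (((1*(-1))**2 + 2*(-11)**2) - 131)*((1 + 45) + 21) = (((-1)**2 + 2*121) - 131)*(46 + 21) = ((1 + 242) - 131)*67 = (243 - 131)*67 = 112*67 = 7504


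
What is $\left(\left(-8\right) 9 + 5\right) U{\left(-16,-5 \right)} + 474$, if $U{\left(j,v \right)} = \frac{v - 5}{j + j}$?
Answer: $\frac{7249}{16} \approx 453.06$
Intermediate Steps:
$U{\left(j,v \right)} = \frac{-5 + v}{2 j}$
$\left(\left(-8\right) 9 + 5\right) U{\left(-16,-5 \right)} + 474 = \left(\left(-8\right) 9 + 5\right) \frac{-5 - 5}{2 \left(-16\right)} + 474 = \left(-72 + 5\right) \frac{1}{2} \left(- \frac{1}{16}\right) \left(-10\right) + 474 = \left(-67\right) \frac{5}{16} + 474 = - \frac{335}{16} + 474 = \frac{7249}{16}$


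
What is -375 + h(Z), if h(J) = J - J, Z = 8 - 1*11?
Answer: -375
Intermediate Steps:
Z = -3 (Z = 8 - 11 = -3)
h(J) = 0
-375 + h(Z) = -375 + 0 = -375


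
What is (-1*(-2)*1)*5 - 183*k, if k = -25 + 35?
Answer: -1820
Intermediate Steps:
k = 10
(-1*(-2)*1)*5 - 183*k = (-1*(-2)*1)*5 - 183*10 = (2*1)*5 - 1830 = 2*5 - 1830 = 10 - 1830 = -1820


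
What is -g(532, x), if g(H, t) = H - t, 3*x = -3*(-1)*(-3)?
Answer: -535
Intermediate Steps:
x = -3 (x = (-3*(-1)*(-3))/3 = (3*(-3))/3 = (⅓)*(-9) = -3)
-g(532, x) = -(532 - 1*(-3)) = -(532 + 3) = -1*535 = -535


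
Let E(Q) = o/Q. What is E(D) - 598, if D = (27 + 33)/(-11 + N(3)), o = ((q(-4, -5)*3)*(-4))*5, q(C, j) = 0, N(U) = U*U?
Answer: -598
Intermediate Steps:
N(U) = U²
o = 0 (o = ((0*3)*(-4))*5 = (0*(-4))*5 = 0*5 = 0)
D = -30 (D = (27 + 33)/(-11 + 3²) = 60/(-11 + 9) = 60/(-2) = 60*(-½) = -30)
E(Q) = 0 (E(Q) = 0/Q = 0)
E(D) - 598 = 0 - 598 = -598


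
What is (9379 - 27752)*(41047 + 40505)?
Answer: -1498354896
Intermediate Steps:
(9379 - 27752)*(41047 + 40505) = -18373*81552 = -1498354896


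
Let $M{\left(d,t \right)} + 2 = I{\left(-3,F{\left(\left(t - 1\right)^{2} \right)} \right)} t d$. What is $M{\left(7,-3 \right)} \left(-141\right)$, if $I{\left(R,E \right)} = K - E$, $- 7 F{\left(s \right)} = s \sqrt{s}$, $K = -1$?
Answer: $24393$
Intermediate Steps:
$F{\left(s \right)} = - \frac{s^{\frac{3}{2}}}{7}$ ($F{\left(s \right)} = - \frac{s \sqrt{s}}{7} = - \frac{s^{\frac{3}{2}}}{7}$)
$I{\left(R,E \right)} = -1 - E$
$M{\left(d,t \right)} = -2 + d t \left(-1 + \frac{\left(\left(-1 + t\right)^{2}\right)^{\frac{3}{2}}}{7}\right)$ ($M{\left(d,t \right)} = -2 + \left(-1 - - \frac{\left(\left(t - 1\right)^{2}\right)^{\frac{3}{2}}}{7}\right) t d = -2 + \left(-1 - - \frac{\left(\left(-1 + t\right)^{2}\right)^{\frac{3}{2}}}{7}\right) d t = -2 + \left(-1 + \frac{\left(\left(-1 + t\right)^{2}\right)^{\frac{3}{2}}}{7}\right) d t = -2 + d t \left(-1 + \frac{\left(\left(-1 + t\right)^{2}\right)^{\frac{3}{2}}}{7}\right)$)
$M{\left(7,-3 \right)} \left(-141\right) = \left(-2 + \frac{1}{7} \cdot 7 \left(-3\right) \left(-7 + \left(\left(-1 - 3\right)^{2}\right)^{\frac{3}{2}}\right)\right) \left(-141\right) = \left(-2 + \frac{1}{7} \cdot 7 \left(-3\right) \left(-7 + \left(\left(-4\right)^{2}\right)^{\frac{3}{2}}\right)\right) \left(-141\right) = \left(-2 + \frac{1}{7} \cdot 7 \left(-3\right) \left(-7 + 16^{\frac{3}{2}}\right)\right) \left(-141\right) = \left(-2 + \frac{1}{7} \cdot 7 \left(-3\right) \left(-7 + 64\right)\right) \left(-141\right) = \left(-2 + \frac{1}{7} \cdot 7 \left(-3\right) 57\right) \left(-141\right) = \left(-2 - 171\right) \left(-141\right) = \left(-173\right) \left(-141\right) = 24393$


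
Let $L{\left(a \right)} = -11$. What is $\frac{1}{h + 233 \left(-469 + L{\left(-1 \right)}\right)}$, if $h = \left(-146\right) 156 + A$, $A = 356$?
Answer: $- \frac{1}{134260} \approx -7.4482 \cdot 10^{-6}$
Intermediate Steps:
$h = -22420$ ($h = \left(-146\right) 156 + 356 = -22776 + 356 = -22420$)
$\frac{1}{h + 233 \left(-469 + L{\left(-1 \right)}\right)} = \frac{1}{-22420 + 233 \left(-469 - 11\right)} = \frac{1}{-22420 + 233 \left(-480\right)} = \frac{1}{-22420 - 111840} = \frac{1}{-134260} = - \frac{1}{134260}$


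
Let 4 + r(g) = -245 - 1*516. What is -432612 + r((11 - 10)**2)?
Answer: -433377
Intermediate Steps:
r(g) = -765 (r(g) = -4 + (-245 - 1*516) = -4 + (-245 - 516) = -4 - 761 = -765)
-432612 + r((11 - 10)**2) = -432612 - 765 = -433377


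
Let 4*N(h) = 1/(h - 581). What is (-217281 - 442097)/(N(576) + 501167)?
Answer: -13187560/10023339 ≈ -1.3157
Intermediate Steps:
N(h) = 1/(4*(-581 + h)) (N(h) = 1/(4*(h - 581)) = 1/(4*(-581 + h)))
(-217281 - 442097)/(N(576) + 501167) = (-217281 - 442097)/(1/(4*(-581 + 576)) + 501167) = -659378/((1/4)/(-5) + 501167) = -659378/((1/4)*(-1/5) + 501167) = -659378/(-1/20 + 501167) = -659378/10023339/20 = -659378*20/10023339 = -13187560/10023339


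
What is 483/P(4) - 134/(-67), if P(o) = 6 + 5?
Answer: 505/11 ≈ 45.909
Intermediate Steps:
P(o) = 11
483/P(4) - 134/(-67) = 483/11 - 134/(-67) = 483*(1/11) - 134*(-1/67) = 483/11 + 2 = 505/11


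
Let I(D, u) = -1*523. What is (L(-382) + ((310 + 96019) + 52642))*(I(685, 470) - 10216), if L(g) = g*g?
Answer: -3166877405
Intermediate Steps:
I(D, u) = -523
L(g) = g**2
(L(-382) + ((310 + 96019) + 52642))*(I(685, 470) - 10216) = ((-382)**2 + ((310 + 96019) + 52642))*(-523 - 10216) = (145924 + (96329 + 52642))*(-10739) = (145924 + 148971)*(-10739) = 294895*(-10739) = -3166877405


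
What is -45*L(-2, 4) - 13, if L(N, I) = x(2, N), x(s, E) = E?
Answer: 77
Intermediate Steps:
L(N, I) = N
-45*L(-2, 4) - 13 = -45*(-2) - 13 = 90 - 13 = 77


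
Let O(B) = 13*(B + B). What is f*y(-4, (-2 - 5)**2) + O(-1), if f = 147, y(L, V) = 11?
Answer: 1591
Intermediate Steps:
O(B) = 26*B (O(B) = 13*(2*B) = 26*B)
f*y(-4, (-2 - 5)**2) + O(-1) = 147*11 + 26*(-1) = 1617 - 26 = 1591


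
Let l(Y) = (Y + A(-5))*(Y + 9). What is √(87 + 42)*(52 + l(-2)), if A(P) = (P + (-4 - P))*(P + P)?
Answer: 318*√129 ≈ 3611.8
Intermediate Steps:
A(P) = -8*P
l(Y) = (9 + Y)*(40 + Y) (l(Y) = (Y - 8*(-5))*(Y + 9) = (Y + 40)*(9 + Y) = (40 + Y)*(9 + Y) = (9 + Y)*(40 + Y))
√(87 + 42)*(52 + l(-2)) = √(87 + 42)*(52 + (360 + (-2)² + 49*(-2))) = √129*(52 + (360 + 4 - 98)) = √129*(52 + 266) = √129*318 = 318*√129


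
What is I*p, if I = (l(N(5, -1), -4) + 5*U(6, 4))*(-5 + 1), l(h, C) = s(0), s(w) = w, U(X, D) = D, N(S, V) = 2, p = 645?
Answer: -51600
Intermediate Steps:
l(h, C) = 0
I = -80 (I = (0 + 5*4)*(-5 + 1) = (0 + 20)*(-4) = 20*(-4) = -80)
I*p = -80*645 = -51600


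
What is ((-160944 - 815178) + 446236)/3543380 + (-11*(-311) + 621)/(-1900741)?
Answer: -510749193743/3367523822290 ≈ -0.15167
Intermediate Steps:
((-160944 - 815178) + 446236)/3543380 + (-11*(-311) + 621)/(-1900741) = (-976122 + 446236)*(1/3543380) + (3421 + 621)*(-1/1900741) = -529886*1/3543380 + 4042*(-1/1900741) = -264943/1771690 - 4042/1900741 = -510749193743/3367523822290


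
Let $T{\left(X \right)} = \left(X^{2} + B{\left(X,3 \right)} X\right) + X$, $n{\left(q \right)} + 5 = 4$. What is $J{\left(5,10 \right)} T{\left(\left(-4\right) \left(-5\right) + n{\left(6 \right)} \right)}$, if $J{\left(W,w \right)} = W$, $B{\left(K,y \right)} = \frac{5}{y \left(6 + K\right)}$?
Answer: $\frac{5719}{3} \approx 1906.3$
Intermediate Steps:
$B{\left(K,y \right)} = \frac{5}{y \left(6 + K\right)}$ ($B{\left(K,y \right)} = 5 \frac{1}{y \left(6 + K\right)} = \frac{5}{y \left(6 + K\right)}$)
$n{\left(q \right)} = -1$ ($n{\left(q \right)} = -5 + 4 = -1$)
$T{\left(X \right)} = X + X^{2} + \frac{5 X}{3 \left(6 + X\right)}$ ($T{\left(X \right)} = \left(X^{2} + \frac{5}{3 \left(6 + X\right)} X\right) + X = \left(X^{2} + \frac{5 X}{3 \left(6 + X\right)}\right) + X = X + X^{2} + \frac{5 X}{3 \left(6 + X\right)}$)
$J{\left(5,10 \right)} T{\left(\left(-4\right) \left(-5\right) + n{\left(6 \right)} \right)} = 5 \frac{\left(\left(-4\right) \left(-5\right) - 1\right) \left(5 + 3 \left(1 - -19\right) \left(6 - -19\right)\right)}{3 \left(6 - -19\right)} = 5 \frac{\left(20 - 1\right) \left(5 + 3 \left(1 + \left(20 - 1\right)\right) \left(6 + \left(20 - 1\right)\right)\right)}{3 \left(6 + \left(20 - 1\right)\right)} = 5 \cdot \frac{1}{3} \cdot 19 \frac{1}{6 + 19} \left(5 + 3 \left(1 + 19\right) \left(6 + 19\right)\right) = 5 \cdot \frac{1}{3} \cdot 19 \cdot \frac{1}{25} \left(5 + 3 \cdot 20 \cdot 25\right) = 5 \cdot \frac{1}{3} \cdot 19 \cdot \frac{1}{25} \left(5 + 1500\right) = 5 \cdot \frac{1}{3} \cdot 19 \cdot \frac{1}{25} \cdot 1505 = 5 \cdot \frac{5719}{15} = \frac{5719}{3}$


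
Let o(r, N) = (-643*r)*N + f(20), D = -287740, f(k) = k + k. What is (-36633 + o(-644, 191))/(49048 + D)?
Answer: -79054979/238692 ≈ -331.20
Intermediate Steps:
f(k) = 2*k
o(r, N) = 40 - 643*N*r (o(r, N) = (-643*r)*N + 2*20 = -643*N*r + 40 = 40 - 643*N*r)
(-36633 + o(-644, 191))/(49048 + D) = (-36633 + (40 - 643*191*(-644)))/(49048 - 287740) = (-36633 + (40 + 79091572))/(-238692) = (-36633 + 79091612)*(-1/238692) = 79054979*(-1/238692) = -79054979/238692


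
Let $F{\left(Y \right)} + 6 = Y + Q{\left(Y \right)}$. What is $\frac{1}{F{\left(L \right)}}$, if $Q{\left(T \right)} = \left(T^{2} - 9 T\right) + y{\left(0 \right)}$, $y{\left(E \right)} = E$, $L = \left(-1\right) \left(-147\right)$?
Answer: $\frac{1}{20427} \approx 4.8955 \cdot 10^{-5}$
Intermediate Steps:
$L = 147$
$Q{\left(T \right)} = T^{2} - 9 T$ ($Q{\left(T \right)} = \left(T^{2} - 9 T\right) + 0 = T^{2} - 9 T$)
$F{\left(Y \right)} = -6 + Y + Y \left(-9 + Y\right)$ ($F{\left(Y \right)} = -6 + \left(Y + Y \left(-9 + Y\right)\right) = -6 + Y + Y \left(-9 + Y\right)$)
$\frac{1}{F{\left(L \right)}} = \frac{1}{-6 + 147^{2} - 1176} = \frac{1}{-6 + 21609 - 1176} = \frac{1}{20427}$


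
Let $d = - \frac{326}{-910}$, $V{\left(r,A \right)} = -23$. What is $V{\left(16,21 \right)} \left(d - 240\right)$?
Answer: $\frac{2507851}{455} \approx 5511.8$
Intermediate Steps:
$d = \frac{163}{455}$ ($d = \left(-326\right) \left(- \frac{1}{910}\right) = \frac{163}{455} \approx 0.35824$)
$V{\left(16,21 \right)} \left(d - 240\right) = - 23 \left(\frac{163}{455} - 240\right) = \left(-23\right) \left(- \frac{109037}{455}\right) = \frac{2507851}{455}$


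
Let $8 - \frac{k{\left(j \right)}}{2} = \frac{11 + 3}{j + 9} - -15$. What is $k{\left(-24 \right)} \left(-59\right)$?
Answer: $\frac{10738}{15} \approx 715.87$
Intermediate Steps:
$k{\left(j \right)} = -14 - \frac{28}{9 + j}$ ($k{\left(j \right)} = 16 - 2 \left(\frac{11 + 3}{j + 9} - -15\right) = 16 - 2 \left(\frac{14}{9 + j} + 15\right) = 16 - 2 \left(15 + \frac{14}{9 + j}\right) = 16 - \left(30 + \frac{28}{9 + j}\right) = -14 - \frac{28}{9 + j}$)
$k{\left(-24 \right)} \left(-59\right) = \frac{14 \left(-11 - -24\right)}{9 - 24} \left(-59\right) = \frac{14 \left(-11 + 24\right)}{-15} \left(-59\right) = 14 \left(- \frac{1}{15}\right) 13 \left(-59\right) = \left(- \frac{182}{15}\right) \left(-59\right) = \frac{10738}{15}$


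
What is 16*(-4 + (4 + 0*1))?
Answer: 0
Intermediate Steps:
16*(-4 + (4 + 0*1)) = 16*(-4 + (4 + 0)) = 16*(-4 + 4) = 16*0 = 0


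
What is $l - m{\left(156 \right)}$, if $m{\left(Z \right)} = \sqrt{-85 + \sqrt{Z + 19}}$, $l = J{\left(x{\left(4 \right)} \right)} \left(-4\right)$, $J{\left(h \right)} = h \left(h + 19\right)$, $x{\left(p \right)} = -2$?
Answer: $136 - \sqrt{-85 + 5 \sqrt{7}} \approx 136.0 - 8.4718 i$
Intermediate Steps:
$J{\left(h \right)} = h \left(19 + h\right)$
$l = 136$ ($l = - 2 \left(19 - 2\right) \left(-4\right) = \left(-2\right) 17 \left(-4\right) = \left(-34\right) \left(-4\right) = 136$)
$m{\left(Z \right)} = \sqrt{-85 + \sqrt{19 + Z}}$
$l - m{\left(156 \right)} = 136 - \sqrt{-85 + \sqrt{19 + 156}} = 136 - \sqrt{-85 + \sqrt{175}} = 136 - \sqrt{-85 + 5 \sqrt{7}}$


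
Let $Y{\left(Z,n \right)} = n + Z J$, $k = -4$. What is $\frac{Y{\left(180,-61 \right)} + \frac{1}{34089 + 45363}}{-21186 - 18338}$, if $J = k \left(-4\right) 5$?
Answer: $- \frac{1139262229}{3140260848} \approx -0.36279$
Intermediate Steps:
$J = 80$ ($J = \left(-4\right) \left(-4\right) 5 = 16 \cdot 5 = 80$)
$Y{\left(Z,n \right)} = n + 80 Z$ ($Y{\left(Z,n \right)} = n + Z 80 = n + 80 Z$)
$\frac{Y{\left(180,-61 \right)} + \frac{1}{34089 + 45363}}{-21186 - 18338} = \frac{\left(-61 + 80 \cdot 180\right) + \frac{1}{34089 + 45363}}{-21186 - 18338} = \frac{\left(-61 + 14400\right) + \frac{1}{79452}}{-39524} = \left(14339 + \frac{1}{79452}\right) \left(- \frac{1}{39524}\right) = \frac{1139262229}{79452} \left(- \frac{1}{39524}\right) = - \frac{1139262229}{3140260848}$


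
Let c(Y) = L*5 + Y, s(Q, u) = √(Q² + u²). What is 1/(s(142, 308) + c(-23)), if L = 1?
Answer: 9/57352 + √28757/57352 ≈ 0.0031137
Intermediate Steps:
c(Y) = 5 + Y (c(Y) = 1*5 + Y = 5 + Y)
1/(s(142, 308) + c(-23)) = 1/(√(142² + 308²) + (5 - 23)) = 1/(√(20164 + 94864) - 18) = 1/(√115028 - 18) = 1/(2*√28757 - 18) = 1/(-18 + 2*√28757)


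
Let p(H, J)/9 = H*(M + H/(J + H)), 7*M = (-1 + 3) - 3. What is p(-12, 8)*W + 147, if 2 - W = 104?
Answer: 221349/7 ≈ 31621.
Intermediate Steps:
W = -102 (W = 2 - 1*104 = 2 - 104 = -102)
M = -⅐ (M = ((-1 + 3) - 3)/7 = (2 - 3)/7 = (⅐)*(-1) = -⅐ ≈ -0.14286)
p(H, J) = 9*H*(-⅐ + H/(H + J)) (p(H, J) = 9*(H*(-⅐ + H/(J + H))) = 9*(H*(-⅐ + H/(H + J))) = 9*H*(-⅐ + H/(H + J)))
p(-12, 8)*W + 147 = ((9/7)*(-12)*(-1*8 + 6*(-12))/(-12 + 8))*(-102) + 147 = ((9/7)*(-12)*(-8 - 72)/(-4))*(-102) + 147 = ((9/7)*(-12)*(-¼)*(-80))*(-102) + 147 = -2160/7*(-102) + 147 = 220320/7 + 147 = 221349/7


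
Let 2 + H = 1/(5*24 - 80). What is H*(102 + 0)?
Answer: -4029/20 ≈ -201.45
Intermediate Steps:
H = -79/40 (H = -2 + 1/(5*24 - 80) = -2 + 1/(120 - 80) = -2 + 1/40 = -79/40 ≈ -1.9750)
H*(102 + 0) = -79*(102 + 0)/40 = -79/40*102 = -4029/20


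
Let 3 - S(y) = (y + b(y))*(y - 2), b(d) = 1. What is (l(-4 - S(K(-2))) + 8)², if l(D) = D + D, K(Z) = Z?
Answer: 4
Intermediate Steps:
S(y) = 3 - (1 + y)*(-2 + y) (S(y) = 3 - (y + 1)*(y - 2) = 3 - (1 + y)*(-2 + y))
l(D) = 2*D
(l(-4 - S(K(-2))) + 8)² = (2*(-4 - (5 - 2 - 1*(-2)²)) + 8)² = (2*(-4 - (5 - 2 - 1*4)) + 8)² = (2*(-4 - (5 - 2 - 4)) + 8)² = (2*(-4 - 1*(-1)) + 8)² = (2*(-4 + 1) + 8)² = (2*(-3) + 8)² = (-6 + 8)² = 2² = 4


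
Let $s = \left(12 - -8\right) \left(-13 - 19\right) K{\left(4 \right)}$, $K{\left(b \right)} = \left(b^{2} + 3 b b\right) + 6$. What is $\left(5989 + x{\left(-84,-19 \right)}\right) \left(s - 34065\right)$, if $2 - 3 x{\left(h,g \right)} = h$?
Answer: $- \frac{1423749845}{3} \approx -4.7458 \cdot 10^{8}$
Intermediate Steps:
$x{\left(h,g \right)} = \frac{2}{3} - \frac{h}{3}$
$K{\left(b \right)} = 6 + 4 b^{2}$ ($K{\left(b \right)} = \left(b^{2} + 3 b^{2}\right) + 6 = 4 b^{2} + 6 = 6 + 4 b^{2}$)
$s = -44800$ ($s = \left(12 - -8\right) \left(-13 - 19\right) \left(6 + 4 \cdot 4^{2}\right) = \left(12 + 8\right) \left(-13 - 19\right) \left(6 + 4 \cdot 16\right) = 20 \left(-32\right) \left(6 + 64\right) = \left(-640\right) 70 = -44800$)
$\left(5989 + x{\left(-84,-19 \right)}\right) \left(s - 34065\right) = \left(5989 + \left(\frac{2}{3} - -28\right)\right) \left(-44800 - 34065\right) = \left(5989 + \left(\frac{2}{3} + 28\right)\right) \left(-78865\right) = \left(5989 + \frac{86}{3}\right) \left(-78865\right) = \frac{18053}{3} \left(-78865\right) = - \frac{1423749845}{3}$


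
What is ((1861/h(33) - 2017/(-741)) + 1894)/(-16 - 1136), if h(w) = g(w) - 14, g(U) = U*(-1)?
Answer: -8084767/5015088 ≈ -1.6121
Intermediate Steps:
g(U) = -U
h(w) = -14 - w (h(w) = -w - 14 = -14 - w)
((1861/h(33) - 2017/(-741)) + 1894)/(-16 - 1136) = ((1861/(-14 - 1*33) - 2017/(-741)) + 1894)/(-16 - 1136) = ((1861/(-14 - 33) - 2017*(-1/741)) + 1894)/(-1152) = ((1861/(-47) + 2017/741) + 1894)*(-1/1152) = ((1861*(-1/47) + 2017/741) + 1894)*(-1/1152) = ((-1861/47 + 2017/741) + 1894)*(-1/1152) = (-1284202/34827 + 1894)*(-1/1152) = (64678136/34827)*(-1/1152) = -8084767/5015088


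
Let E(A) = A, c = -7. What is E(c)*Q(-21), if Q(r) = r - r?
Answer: 0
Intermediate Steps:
Q(r) = 0
E(c)*Q(-21) = -7*0 = 0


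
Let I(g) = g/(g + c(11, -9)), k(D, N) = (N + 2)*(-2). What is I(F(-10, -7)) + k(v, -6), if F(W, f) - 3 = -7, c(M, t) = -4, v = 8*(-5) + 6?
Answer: 17/2 ≈ 8.5000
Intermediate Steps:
v = -34 (v = -40 + 6 = -34)
k(D, N) = -4 - 2*N (k(D, N) = (2 + N)*(-2) = -4 - 2*N)
F(W, f) = -4 (F(W, f) = 3 - 7 = -4)
I(g) = g/(-4 + g) (I(g) = g/(g - 4) = g/(-4 + g))
I(F(-10, -7)) + k(v, -6) = -4/(-4 - 4) + (-4 - 2*(-6)) = -4/(-8) + (-4 + 12) = -4*(-⅛) + 8 = ½ + 8 = 17/2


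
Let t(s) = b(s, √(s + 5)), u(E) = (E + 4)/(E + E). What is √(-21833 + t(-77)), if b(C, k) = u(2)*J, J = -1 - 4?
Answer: 209*I*√2/2 ≈ 147.79*I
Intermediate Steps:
J = -5
u(E) = (4 + E)/(2*E) (u(E) = (4 + E)/((2*E)) = (4 + E)*(1/(2*E)) = (4 + E)/(2*E))
b(C, k) = -15/2 (b(C, k) = ((½)*(4 + 2)/2)*(-5) = ((½)*(½)*6)*(-5) = (3/2)*(-5) = -15/2)
t(s) = -15/2
√(-21833 + t(-77)) = √(-21833 - 15/2) = √(-43681/2) = 209*I*√2/2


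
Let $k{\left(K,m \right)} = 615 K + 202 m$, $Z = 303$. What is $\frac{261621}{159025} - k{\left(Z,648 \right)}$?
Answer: $- \frac{50448988404}{159025} \approx -3.1724 \cdot 10^{5}$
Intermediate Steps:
$k{\left(K,m \right)} = 202 m + 615 K$
$\frac{261621}{159025} - k{\left(Z,648 \right)} = \frac{261621}{159025} - \left(202 \cdot 648 + 615 \cdot 303\right) = 261621 \cdot \frac{1}{159025} - \left(130896 + 186345\right) = \frac{261621}{159025} - 317241 = - \frac{50448988404}{159025}$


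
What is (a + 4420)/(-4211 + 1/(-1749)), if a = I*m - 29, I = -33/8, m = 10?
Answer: -30430851/29460160 ≈ -1.0329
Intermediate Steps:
I = -33/8 (I = -33*⅛ = -33/8 ≈ -4.1250)
a = -281/4 (a = -33/8*10 - 29 = -165/4 - 29 = -281/4 ≈ -70.250)
(a + 4420)/(-4211 + 1/(-1749)) = (-281/4 + 4420)/(-4211 + 1/(-1749)) = 17399/(4*(-4211 - 1/1749)) = 17399/(4*(-7365040/1749)) = (17399/4)*(-1749/7365040) = -30430851/29460160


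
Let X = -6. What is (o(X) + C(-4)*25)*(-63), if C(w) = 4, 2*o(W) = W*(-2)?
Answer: -6678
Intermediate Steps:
o(W) = -W (o(W) = (W*(-2))/2 = (-2*W)/2 = -W)
(o(X) + C(-4)*25)*(-63) = (-1*(-6) + 4*25)*(-63) = (6 + 100)*(-63) = 106*(-63) = -6678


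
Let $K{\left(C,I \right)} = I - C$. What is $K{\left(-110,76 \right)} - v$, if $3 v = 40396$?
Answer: $- \frac{39838}{3} \approx -13279.0$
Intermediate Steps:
$v = \frac{40396}{3}$ ($v = \frac{1}{3} \cdot 40396 = \frac{40396}{3} \approx 13465.0$)
$K{\left(-110,76 \right)} - v = \left(76 - -110\right) - \frac{40396}{3} = \left(76 + 110\right) - \frac{40396}{3} = 186 - \frac{40396}{3} = - \frac{39838}{3}$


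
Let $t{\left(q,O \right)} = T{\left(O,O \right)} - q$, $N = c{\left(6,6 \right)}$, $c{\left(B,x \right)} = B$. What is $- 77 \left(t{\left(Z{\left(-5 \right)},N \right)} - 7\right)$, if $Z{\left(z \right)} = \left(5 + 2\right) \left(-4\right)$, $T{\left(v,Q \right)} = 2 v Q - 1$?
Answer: $-7084$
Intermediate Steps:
$N = 6$
$T{\left(v,Q \right)} = -1 + 2 Q v$ ($T{\left(v,Q \right)} = 2 Q v - 1 = -1 + 2 Q v$)
$Z{\left(z \right)} = -28$ ($Z{\left(z \right)} = 7 \left(-4\right) = -28$)
$t{\left(q,O \right)} = -1 - q + 2 O^{2}$ ($t{\left(q,O \right)} = \left(-1 + 2 O O\right) - q = \left(-1 + 2 O^{2}\right) - q = -1 - q + 2 O^{2}$)
$- 77 \left(t{\left(Z{\left(-5 \right)},N \right)} - 7\right) = - 77 \left(\left(-1 - -28 + 2 \cdot 6^{2}\right) - 7\right) = - 77 \left(\left(-1 + 28 + 2 \cdot 36\right) - 7\right) = - 77 \left(\left(-1 + 28 + 72\right) - 7\right) = - 77 \left(99 - 7\right) = \left(-77\right) 92 = -7084$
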